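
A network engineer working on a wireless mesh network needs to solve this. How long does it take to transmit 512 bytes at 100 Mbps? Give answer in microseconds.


Given: packet = 512 bytes, bandwidth = 100 Mbps
Packet in bits = 512 * 8 = 4096 bits
Bandwidth = 100 * 10^6 = 100000000 bps
Time = 4096 / 100000000 seconds
Time in us = 4096 * 10^6 / 100000000 = 40.96

40.96


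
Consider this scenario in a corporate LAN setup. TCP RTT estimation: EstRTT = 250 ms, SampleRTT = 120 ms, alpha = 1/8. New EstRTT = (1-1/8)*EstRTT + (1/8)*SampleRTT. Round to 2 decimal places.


Given: EstRTT = 250 ms, SampleRTT = 120 ms, alpha = 1/8
New EstRTT = (1 - alpha) * EstRTT + alpha * SampleRTT
(7/8) * 250 = 218.75
(1/8) * 120 = 15
New EstRTT = 218.75 + 15 = 233.75 ms -> 233.75 ms (2 dp)

233.75


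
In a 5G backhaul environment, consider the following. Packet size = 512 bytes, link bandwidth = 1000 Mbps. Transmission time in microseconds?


Given: packet = 512 bytes, bandwidth = 1000 Mbps
Packet in bits = 512 * 8 = 4096 bits
Bandwidth = 1000 * 10^6 = 1000000000 bps
Time = 4096 / 1000000000 seconds
Time in us = 4096 * 10^6 / 1000000000 = 4.096

4.096


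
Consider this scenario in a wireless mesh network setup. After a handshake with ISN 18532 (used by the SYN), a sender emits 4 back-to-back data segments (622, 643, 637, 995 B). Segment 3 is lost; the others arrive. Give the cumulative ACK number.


SYN uses sequence number 18532; first data byte = ISN + 1 = 18533.
Segment 1: SEQ = 18533, len = 622 B, covers [18533, 19154]
Segment 2: SEQ = 19155, len = 643 B, covers [19155, 19797]
Segment 3: SEQ = 19798, len = 637 B, covers [19798, 20434] [LOST]
Segment 4: SEQ = 20435, len = 995 B, covers [20435, 21429]
In-order data received: bytes [18533, 19797] (segments 1..2).
Segment 3 missing -> gap begins at byte 19798; later segments buffered out of order.
Cumulative ACK = next expected in-order byte = 18533 + 622 + 643 = 19798

19798


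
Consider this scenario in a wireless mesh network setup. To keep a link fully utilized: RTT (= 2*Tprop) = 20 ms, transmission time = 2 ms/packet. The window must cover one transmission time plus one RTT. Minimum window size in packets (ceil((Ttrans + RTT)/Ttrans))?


Given: Ttrans = 2 ms, RTT = 20 ms (= 2 * Tprop, Tprop = 10 ms)
Time until first ACK returns = Ttrans + RTT = 2 + 20 = 22 ms
Need W * Ttrans >= Ttrans + RTT  ->  W >= (Ttrans + RTT) / Ttrans
(Ttrans + RTT) / Ttrans = 22 / 2 = 11
W_min = ceil(11) = 11

11


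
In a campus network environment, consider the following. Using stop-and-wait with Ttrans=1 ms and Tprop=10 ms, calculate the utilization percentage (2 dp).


Given: Ttrans = 1 ms, Tprop = 10 ms
RTT = 2 * Tprop = 2 * 10 = 20 ms
U = Ttrans / (Ttrans + RTT)
U = 1 / (1 + 20)
U = 1 / 21 = 0.047619
U% = 4.76%

4.76


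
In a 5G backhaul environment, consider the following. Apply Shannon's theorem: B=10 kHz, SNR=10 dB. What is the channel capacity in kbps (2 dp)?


Given: B = 10 kHz, SNR = 10 dB
SNR linear = 10^(10/10) = 10
1 + SNR = 11
log2(11) = 3.4594316186
C = 10 * 1000 * 3.4594316186 = 34594.3162 bps
C = 34.594316 kbps -> 34.59 kbps (2 dp)

34.59


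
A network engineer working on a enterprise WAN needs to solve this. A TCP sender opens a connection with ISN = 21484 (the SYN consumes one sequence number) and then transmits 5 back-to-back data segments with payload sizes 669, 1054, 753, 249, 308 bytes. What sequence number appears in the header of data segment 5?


The SYN occupies sequence number ISN = 21484, so the first data byte is ISN + 1 = 21485.
SEQ of data segment i = (ISN + 1) + sum of payload sizes of segments 1..i-1.
Segment 1: SEQ = 21485, payload = 669 bytes
Segment 2: SEQ = 22154, payload = 1054 bytes
Segment 3: SEQ = 23208, payload = 753 bytes
Segment 4: SEQ = 23961, payload = 249 bytes
Segment 5: SEQ = 24210, payload = 308 bytes
SEQ of segment 5 = 21485 + 669 + 1054 + 753 + 249 = 24210

24210


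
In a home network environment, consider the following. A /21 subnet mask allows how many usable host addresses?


Given: subnet mask /21
Host bits = 32 - 21 = 11
Total addresses = 2^11 = 2048
Usable hosts = 2048 - 2 (network + broadcast) = 2046

2046


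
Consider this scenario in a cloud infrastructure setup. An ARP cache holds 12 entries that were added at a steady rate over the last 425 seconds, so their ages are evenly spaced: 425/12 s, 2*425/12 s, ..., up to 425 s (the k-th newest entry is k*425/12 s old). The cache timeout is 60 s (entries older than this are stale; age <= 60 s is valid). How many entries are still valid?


Ages are k * 425/12 s for k = 1..12 (spacing = 35.4167 s).
Entry k is valid iff k * 425/12 <= 60 iff k <= 12 * 60 / 425 = 1.6941
n_valid = floor(1.6941) = 1
(n_stale = 12 - 1 = 11)

1


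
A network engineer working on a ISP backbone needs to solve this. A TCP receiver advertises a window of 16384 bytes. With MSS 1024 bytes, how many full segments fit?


Given: RWND = 16384 bytes, MSS = 1024 bytes
Full segments = floor(RWND / MSS)
Full segments = floor(16384 / 1024)
Full segments = floor(16.0) = 16

16


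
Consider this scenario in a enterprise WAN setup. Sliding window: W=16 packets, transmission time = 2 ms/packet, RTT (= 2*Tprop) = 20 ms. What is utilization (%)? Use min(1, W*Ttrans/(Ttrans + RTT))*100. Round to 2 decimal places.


Given: W = 16, Ttrans = 2 ms, RTT = 20 ms (= 2 * Tprop, Tprop = 10 ms)
Cycle time = Ttrans + RTT = 2 + 20 = 22 ms (first packet sent until its ACK returns)
W * Ttrans = 16 * 2 = 32 ms of sending per cycle
W * Ttrans / (Ttrans + RTT) = 32 / 22 = 1.454545
U = min(1, 1.454545) = 1.000000
U% = 100.00%

100.00


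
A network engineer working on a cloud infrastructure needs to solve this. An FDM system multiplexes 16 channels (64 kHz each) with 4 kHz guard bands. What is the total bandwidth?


Given: 16 channels, 64 kHz each, guard = 4 kHz
Channel bandwidth = 16 * 64 = 1024 kHz
Guard bands = 15 gaps * 4 kHz = 60 kHz
Total = 1024 + 60 = 1084 kHz

1084


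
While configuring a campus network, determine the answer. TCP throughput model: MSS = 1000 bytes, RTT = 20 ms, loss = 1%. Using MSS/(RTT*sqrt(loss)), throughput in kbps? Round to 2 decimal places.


Given: MSS = 1000 bytes, RTT = 20 ms, loss = 1%
RTT in seconds = 20 / 1000 = 0.02
Loss rate = 1% = 0.01
sqrt(loss) = sqrt(0.01) = 0.1
Throughput (bytes/s) = 1000 / (0.02 * 0.1) = 500000.0000
Throughput (kbps) = 500000.0000 * 8 / 1000 = 4000.000000 -> 4000.00 kbps (2 dp)

4000.00


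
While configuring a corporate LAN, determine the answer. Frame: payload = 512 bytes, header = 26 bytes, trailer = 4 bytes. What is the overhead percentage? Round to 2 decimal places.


Given: payload = 512 B, header = 26 B, trailer = 4 B
Overhead bytes = header + trailer = 26 + 4 = 30
Total frame = payload + overhead = 512 + 30 = 542
Overhead % = 30 / 542 * 100 = 5.5351% -> 5.54% (2 dp)

5.54


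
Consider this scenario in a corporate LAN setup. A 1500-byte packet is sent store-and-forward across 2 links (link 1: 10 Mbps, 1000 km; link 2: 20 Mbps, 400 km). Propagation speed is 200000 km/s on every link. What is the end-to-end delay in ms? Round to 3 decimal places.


Packet = 1500 bytes = 12000 bits. Store-and-forward: sum (t_trans + t_prop) per link.
Link 1: t_trans = 12000/(10*10^6) s = 1.2000 ms; t_prop = 1000/200000 s = 5.0000 ms; subtotal = 6.2000 ms
Link 2: t_trans = 12000/(20*10^6) s = 0.6000 ms; t_prop = 400/200000 s = 2.0000 ms; subtotal = 2.6000 ms
End-to-end = 6.2000 + 2.6000 = 8.8000 ms -> 8.800 ms (3 dp)

8.800


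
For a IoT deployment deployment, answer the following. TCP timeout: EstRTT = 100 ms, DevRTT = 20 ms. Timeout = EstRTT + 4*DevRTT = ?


Given: EstRTT = 100 ms, DevRTT = 20 ms
Timeout = EstRTT + 4 * DevRTT
4 * DevRTT = 4 * 20 = 80
Timeout = 100 + 80 = 180 ms

180


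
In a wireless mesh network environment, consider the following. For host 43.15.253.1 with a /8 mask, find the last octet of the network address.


Given: IP = 43.15.253.1, prefix = /8
Subnet mask = 255.0.0.0
Last octet of IP: 1
Last octet of mask: 0
Network last octet = 1 AND 0 = 0

0


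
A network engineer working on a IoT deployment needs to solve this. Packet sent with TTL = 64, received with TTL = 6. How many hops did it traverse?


Given: initial TTL = 64, received TTL = 6
Hops = initial TTL - received TTL
Hops = 64 - 6 = 58

58


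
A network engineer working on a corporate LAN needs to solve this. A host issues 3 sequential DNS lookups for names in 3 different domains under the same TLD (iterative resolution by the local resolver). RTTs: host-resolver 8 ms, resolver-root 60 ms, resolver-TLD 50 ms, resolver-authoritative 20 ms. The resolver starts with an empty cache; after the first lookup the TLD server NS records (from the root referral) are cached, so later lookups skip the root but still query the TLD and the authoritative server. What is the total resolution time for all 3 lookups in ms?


Lookup 1 (cold cache): local + root + TLD + auth = 8 + 60 + 50 + 20 = 138 ms
Lookups 2..3 (TLD NS cached -> skip root; new domain -> still ask TLD and auth): local + TLD + auth = 8 + 50 + 20 = 78 ms each
Remaining 2 lookups: 2 * 78 = 156 ms
Total = 138 + 156 = 294 ms

294


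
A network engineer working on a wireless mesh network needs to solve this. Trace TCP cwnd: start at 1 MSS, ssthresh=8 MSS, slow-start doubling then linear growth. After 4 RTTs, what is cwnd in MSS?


RTT 0: cwnd = 1 MSS (initial)
RTT 1: cwnd = 2 MSS (slow start, doubled)
RTT 2: cwnd = 4 MSS (slow start, doubled)
RTT 3: cwnd = 8 MSS (slow start, doubled)
RTT 4: cwnd = 9 MSS (congestion avoidance, +1)

9


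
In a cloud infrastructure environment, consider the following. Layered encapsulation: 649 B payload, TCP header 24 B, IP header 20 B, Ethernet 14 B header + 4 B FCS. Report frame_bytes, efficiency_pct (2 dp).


TCP segment = 649 + 24 = 673 B
IP packet = 673 + 20 = 693 B
Ethernet frame = 693 + 14 + 4 = 711 B
Efficiency = app / frame = 649 / 711 = 0.912799 = 91.2799% -> 91.28% (2 dp)

711, 91.28


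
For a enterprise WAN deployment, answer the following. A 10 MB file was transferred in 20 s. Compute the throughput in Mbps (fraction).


Given: file = 10 MB, time = 20 s
File in Mb = 10 * 8 = 80 Mb
Throughput = 80 / 20 Mbps
Throughput = 4 Mbps

4


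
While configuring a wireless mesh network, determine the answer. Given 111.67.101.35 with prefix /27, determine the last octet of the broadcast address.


Given: IP = 111.67.101.35, prefix = /27
Host bits = 32 - 27 = 5
Network last octet = 35 AND mask = 32
Host part size = 2^5 - 1 = 31
Broadcast last octet = 32 OR 31 = 63

63


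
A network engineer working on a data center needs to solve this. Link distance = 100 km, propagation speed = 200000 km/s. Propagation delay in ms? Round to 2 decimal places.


Given: distance = 100 km, speed = 200000 km/s
Delay = distance / speed = 100 / 200000 seconds
Delay in ms = 100 * 1000 / 200000
Delay = 0.5000 ms
Rounded to 2 dp = 0.50 ms

0.50


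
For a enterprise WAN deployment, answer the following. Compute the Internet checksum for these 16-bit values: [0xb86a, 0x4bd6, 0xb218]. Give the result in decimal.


Given words: [0xb86a, 0x4bd6, 0xb218]
Step 1: Sum all words
Raw sum = 47210 + 19414 + 45592 = 112216
Step 2: Fold carry: (46680 + 1) = 46681
One's complement = ~46681 & 0xFFFF = 18854

18854


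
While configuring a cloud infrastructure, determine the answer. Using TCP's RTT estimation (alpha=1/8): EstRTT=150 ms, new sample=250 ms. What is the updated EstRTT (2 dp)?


Given: EstRTT = 150 ms, SampleRTT = 250 ms, alpha = 1/8
New EstRTT = (1 - alpha) * EstRTT + alpha * SampleRTT
(7/8) * 150 = 131.25
(1/8) * 250 = 31.25
New EstRTT = 131.25 + 31.25 = 162.5 ms -> 162.50 ms (2 dp)

162.50


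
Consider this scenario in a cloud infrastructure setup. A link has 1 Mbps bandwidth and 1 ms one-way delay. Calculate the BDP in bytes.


Given: bandwidth = 1 Mbps, delay = 1 ms
BDP in bits = 1 * 10^6 * 1 / 1000
BDP in bits = 1000
BDP in bytes = 1000 / 8 = 125

125


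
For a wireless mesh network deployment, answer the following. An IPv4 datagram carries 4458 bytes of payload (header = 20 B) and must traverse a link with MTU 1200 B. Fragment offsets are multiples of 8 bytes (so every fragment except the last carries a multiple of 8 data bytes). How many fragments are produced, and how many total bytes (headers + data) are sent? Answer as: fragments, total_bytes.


Max data per non-final fragment = floor((MTU - header)/8)*8 = floor((1200 - 20)/8)*8 = floor(1180/8)*8 = 1176 B
Final fragment needs no 8-byte alignment: it can carry up to MTU - header = 1180 B
Non-final fragments needed = ceil((payload - 1180) / 1176) = ceil(3278/1176) = ceil(2.7874) = 3
Number of fragments = 3 + 1 = 4
Fragment sizes (data): 3 * 1176 B + 930 B (last, 930 <= 1180 OK)
Total bytes sent = payload + n_frags * header = 4458 + 4*20 = 4458 + 80 = 4538 B

4, 4538


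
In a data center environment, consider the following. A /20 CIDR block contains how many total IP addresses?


Given: CIDR prefix /20
Host bits = 32 - 20 = 12
Total addresses = 2^12 = 4096

4096


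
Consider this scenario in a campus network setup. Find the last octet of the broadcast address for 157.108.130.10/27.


Given: IP = 157.108.130.10, prefix = /27
Host bits = 32 - 27 = 5
Network last octet = 10 AND mask = 0
Host part size = 2^5 - 1 = 31
Broadcast last octet = 0 OR 31 = 31

31


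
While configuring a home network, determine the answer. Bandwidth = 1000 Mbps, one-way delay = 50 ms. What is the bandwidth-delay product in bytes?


Given: bandwidth = 1000 Mbps, delay = 50 ms
BDP in bits = 1000 * 10^6 * 50 / 1000
BDP in bits = 50000000
BDP in bytes = 50000000 / 8 = 6250000

6250000


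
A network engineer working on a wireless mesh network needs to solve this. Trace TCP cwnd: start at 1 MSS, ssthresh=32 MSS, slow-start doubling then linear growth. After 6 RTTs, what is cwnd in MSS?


RTT 0: cwnd = 1 MSS (initial)
RTT 1: cwnd = 2 MSS (slow start, doubled)
RTT 2: cwnd = 4 MSS (slow start, doubled)
RTT 3: cwnd = 8 MSS (slow start, doubled)
RTT 4: cwnd = 16 MSS (slow start, doubled)
RTT 5: cwnd = 32 MSS (slow start, doubled)
RTT 6: cwnd = 33 MSS (congestion avoidance, +1)

33


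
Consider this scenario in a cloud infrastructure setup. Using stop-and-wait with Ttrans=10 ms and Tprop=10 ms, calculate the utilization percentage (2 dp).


Given: Ttrans = 10 ms, Tprop = 10 ms
RTT = 2 * Tprop = 2 * 10 = 20 ms
U = Ttrans / (Ttrans + RTT)
U = 10 / (10 + 20)
U = 10 / 30 = 0.333333
U% = 33.33%

33.33


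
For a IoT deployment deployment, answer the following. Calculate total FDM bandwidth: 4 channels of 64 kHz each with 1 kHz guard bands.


Given: 4 channels, 64 kHz each, guard = 1 kHz
Channel bandwidth = 4 * 64 = 256 kHz
Guard bands = 3 gaps * 1 kHz = 3 kHz
Total = 256 + 3 = 259 kHz

259


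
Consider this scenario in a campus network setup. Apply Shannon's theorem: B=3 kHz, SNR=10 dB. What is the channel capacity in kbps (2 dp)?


Given: B = 3 kHz, SNR = 10 dB
SNR linear = 10^(10/10) = 10
1 + SNR = 11
log2(11) = 3.4594316186
C = 3 * 1000 * 3.4594316186 = 10378.2949 bps
C = 10.378295 kbps -> 10.38 kbps (2 dp)

10.38


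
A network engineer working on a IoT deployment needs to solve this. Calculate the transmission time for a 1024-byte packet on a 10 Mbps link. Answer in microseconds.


Given: packet = 1024 bytes, bandwidth = 10 Mbps
Packet in bits = 1024 * 8 = 8192 bits
Bandwidth = 10 * 10^6 = 10000000 bps
Time = 8192 / 10000000 seconds
Time in us = 8192 * 10^6 / 10000000 = 819.2

819.2


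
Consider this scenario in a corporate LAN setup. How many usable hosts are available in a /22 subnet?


Given: subnet mask /22
Host bits = 32 - 22 = 10
Total addresses = 2^10 = 1024
Usable hosts = 1024 - 2 (network + broadcast) = 1022

1022


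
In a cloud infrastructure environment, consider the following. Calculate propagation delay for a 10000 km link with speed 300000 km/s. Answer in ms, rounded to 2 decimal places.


Given: distance = 10000 km, speed = 300000 km/s
Delay = distance / speed = 10000 / 300000 seconds
Delay in ms = 10000 * 1000 / 300000
Delay = 33.3333 ms
Rounded to 2 dp = 33.33 ms

33.33


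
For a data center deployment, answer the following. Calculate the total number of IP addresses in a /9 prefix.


Given: CIDR prefix /9
Host bits = 32 - 9 = 23
Total addresses = 2^23 = 8388608

8388608


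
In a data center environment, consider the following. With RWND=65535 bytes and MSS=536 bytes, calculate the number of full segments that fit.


Given: RWND = 65535 bytes, MSS = 536 bytes
Full segments = floor(RWND / MSS)
Full segments = floor(65535 / 536)
Full segments = floor(122.2668) = 122

122


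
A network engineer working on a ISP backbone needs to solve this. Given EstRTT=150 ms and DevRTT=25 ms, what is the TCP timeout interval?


Given: EstRTT = 150 ms, DevRTT = 25 ms
Timeout = EstRTT + 4 * DevRTT
4 * DevRTT = 4 * 25 = 100
Timeout = 150 + 100 = 250 ms

250


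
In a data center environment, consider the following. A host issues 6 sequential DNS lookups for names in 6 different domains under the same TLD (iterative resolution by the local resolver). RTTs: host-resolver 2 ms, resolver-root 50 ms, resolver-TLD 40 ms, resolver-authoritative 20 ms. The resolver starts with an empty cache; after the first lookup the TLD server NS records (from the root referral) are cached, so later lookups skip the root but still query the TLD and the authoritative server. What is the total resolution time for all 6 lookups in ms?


Lookup 1 (cold cache): local + root + TLD + auth = 2 + 50 + 40 + 20 = 112 ms
Lookups 2..6 (TLD NS cached -> skip root; new domain -> still ask TLD and auth): local + TLD + auth = 2 + 40 + 20 = 62 ms each
Remaining 5 lookups: 5 * 62 = 310 ms
Total = 112 + 310 = 422 ms

422


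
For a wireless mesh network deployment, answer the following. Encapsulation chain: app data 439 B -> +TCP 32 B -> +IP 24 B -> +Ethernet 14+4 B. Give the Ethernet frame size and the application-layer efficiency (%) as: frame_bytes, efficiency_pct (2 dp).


TCP segment = 439 + 32 = 471 B
IP packet = 471 + 24 = 495 B
Ethernet frame = 495 + 14 + 4 = 513 B
Efficiency = app / frame = 439 / 513 = 0.855750 = 85.5750% -> 85.58% (2 dp)

513, 85.58


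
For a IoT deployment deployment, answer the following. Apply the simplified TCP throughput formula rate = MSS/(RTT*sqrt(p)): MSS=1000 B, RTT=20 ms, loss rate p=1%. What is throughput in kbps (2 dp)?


Given: MSS = 1000 bytes, RTT = 20 ms, loss = 1%
RTT in seconds = 20 / 1000 = 0.02
Loss rate = 1% = 0.01
sqrt(loss) = sqrt(0.01) = 0.1
Throughput (bytes/s) = 1000 / (0.02 * 0.1) = 500000.0000
Throughput (kbps) = 500000.0000 * 8 / 1000 = 4000.000000 -> 4000.00 kbps (2 dp)

4000.00


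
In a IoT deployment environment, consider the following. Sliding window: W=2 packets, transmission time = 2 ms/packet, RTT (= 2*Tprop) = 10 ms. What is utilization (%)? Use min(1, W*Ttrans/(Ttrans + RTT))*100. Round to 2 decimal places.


Given: W = 2, Ttrans = 2 ms, RTT = 10 ms (= 2 * Tprop, Tprop = 5 ms)
Cycle time = Ttrans + RTT = 2 + 10 = 12 ms (first packet sent until its ACK returns)
W * Ttrans = 2 * 2 = 4 ms of sending per cycle
W * Ttrans / (Ttrans + RTT) = 4 / 12 = 0.333333
U = min(1, 0.333333) = 0.333333
U% = 33.33%

33.33


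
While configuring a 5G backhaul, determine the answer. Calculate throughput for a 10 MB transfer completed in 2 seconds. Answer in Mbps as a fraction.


Given: file = 10 MB, time = 2 s
File in Mb = 10 * 8 = 80 Mb
Throughput = 80 / 2 Mbps
Throughput = 40 Mbps

40


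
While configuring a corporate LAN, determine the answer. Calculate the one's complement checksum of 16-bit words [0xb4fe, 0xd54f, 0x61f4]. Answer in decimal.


Given words: [0xb4fe, 0xd54f, 0x61f4]
Step 1: Sum all words
Raw sum = 46334 + 54607 + 25076 = 126017
Step 2: Fold carry: (60481 + 1) = 60482
One's complement = ~60482 & 0xFFFF = 5053

5053


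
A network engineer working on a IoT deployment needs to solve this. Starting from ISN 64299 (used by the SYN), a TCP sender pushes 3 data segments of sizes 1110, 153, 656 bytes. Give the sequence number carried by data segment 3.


The SYN occupies sequence number ISN = 64299, so the first data byte is ISN + 1 = 64300.
SEQ of data segment i = (ISN + 1) + sum of payload sizes of segments 1..i-1.
Segment 1: SEQ = 64300, payload = 1110 bytes
Segment 2: SEQ = 65410, payload = 153 bytes
Segment 3: SEQ = 65563, payload = 656 bytes
SEQ of segment 3 = 64300 + 1110 + 153 = 65563

65563


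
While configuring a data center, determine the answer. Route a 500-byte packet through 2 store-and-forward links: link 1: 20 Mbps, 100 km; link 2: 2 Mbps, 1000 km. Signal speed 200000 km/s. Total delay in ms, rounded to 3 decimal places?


Packet = 500 bytes = 4000 bits. Store-and-forward: sum (t_trans + t_prop) per link.
Link 1: t_trans = 4000/(20*10^6) s = 0.2000 ms; t_prop = 100/200000 s = 0.5000 ms; subtotal = 0.7000 ms
Link 2: t_trans = 4000/(2*10^6) s = 2.0000 ms; t_prop = 1000/200000 s = 5.0000 ms; subtotal = 7.0000 ms
End-to-end = 0.7000 + 7.0000 = 7.7000 ms -> 7.700 ms (3 dp)

7.700


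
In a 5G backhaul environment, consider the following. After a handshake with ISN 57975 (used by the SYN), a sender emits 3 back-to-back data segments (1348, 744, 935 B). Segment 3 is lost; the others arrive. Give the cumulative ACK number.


SYN uses sequence number 57975; first data byte = ISN + 1 = 57976.
Segment 1: SEQ = 57976, len = 1348 B, covers [57976, 59323]
Segment 2: SEQ = 59324, len = 744 B, covers [59324, 60067]
Segment 3: SEQ = 60068, len = 935 B, covers [60068, 61002] [LOST]
In-order data received: bytes [57976, 60067] (segments 1..2).
Segment 3 missing -> gap begins at byte 60068.
Cumulative ACK = next expected in-order byte = 57976 + 1348 + 744 = 60068

60068


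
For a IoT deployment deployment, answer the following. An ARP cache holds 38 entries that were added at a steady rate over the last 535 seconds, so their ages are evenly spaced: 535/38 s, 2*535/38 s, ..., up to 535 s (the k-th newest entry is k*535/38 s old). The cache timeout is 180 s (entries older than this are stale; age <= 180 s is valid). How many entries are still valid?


Ages are k * 535/38 s for k = 1..38 (spacing = 14.0789 s).
Entry k is valid iff k * 535/38 <= 180 iff k <= 38 * 180 / 535 = 12.7850
n_valid = floor(12.7850) = 12
(n_stale = 38 - 12 = 26)

12


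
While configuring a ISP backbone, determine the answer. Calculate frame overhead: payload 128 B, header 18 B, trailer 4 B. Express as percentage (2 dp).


Given: payload = 128 B, header = 18 B, trailer = 4 B
Overhead bytes = header + trailer = 18 + 4 = 22
Total frame = payload + overhead = 128 + 22 = 150
Overhead % = 22 / 150 * 100 = 14.6667% -> 14.67% (2 dp)

14.67


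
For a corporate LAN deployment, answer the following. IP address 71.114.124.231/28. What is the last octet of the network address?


Given: IP = 71.114.124.231, prefix = /28
Subnet mask = 255.255.255.240
Last octet of IP: 231
Last octet of mask: 240
Network last octet = 231 AND 240 = 224

224


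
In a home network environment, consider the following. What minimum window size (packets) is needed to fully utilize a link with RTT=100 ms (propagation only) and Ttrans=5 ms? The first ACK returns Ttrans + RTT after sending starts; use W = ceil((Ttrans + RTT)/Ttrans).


Given: Ttrans = 5 ms, RTT = 100 ms (= 2 * Tprop, Tprop = 50 ms)
Time until first ACK returns = Ttrans + RTT = 5 + 100 = 105 ms
Need W * Ttrans >= Ttrans + RTT  ->  W >= (Ttrans + RTT) / Ttrans
(Ttrans + RTT) / Ttrans = 105 / 5 = 21
W_min = ceil(21) = 21

21


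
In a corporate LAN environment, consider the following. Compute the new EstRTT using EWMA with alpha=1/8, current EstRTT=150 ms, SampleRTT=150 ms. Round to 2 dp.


Given: EstRTT = 150 ms, SampleRTT = 150 ms, alpha = 1/8
New EstRTT = (1 - alpha) * EstRTT + alpha * SampleRTT
(7/8) * 150 = 131.25
(1/8) * 150 = 18.75
New EstRTT = 131.25 + 18.75 = 150 ms -> 150.00 ms (2 dp)

150.00


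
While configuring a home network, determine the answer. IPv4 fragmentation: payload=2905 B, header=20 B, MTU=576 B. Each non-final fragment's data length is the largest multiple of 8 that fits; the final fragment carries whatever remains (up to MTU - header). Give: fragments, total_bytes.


Max data per non-final fragment = floor((MTU - header)/8)*8 = floor((576 - 20)/8)*8 = floor(556/8)*8 = 552 B
Final fragment needs no 8-byte alignment: it can carry up to MTU - header = 556 B
Non-final fragments needed = ceil((payload - 556) / 552) = ceil(2349/552) = ceil(4.2554) = 5
Number of fragments = 5 + 1 = 6
Fragment sizes (data): 5 * 552 B + 145 B (last, 145 <= 556 OK)
Total bytes sent = payload + n_frags * header = 2905 + 6*20 = 2905 + 120 = 3025 B

6, 3025


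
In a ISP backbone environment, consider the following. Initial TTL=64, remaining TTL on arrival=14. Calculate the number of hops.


Given: initial TTL = 64, received TTL = 14
Hops = initial TTL - received TTL
Hops = 64 - 14 = 50

50


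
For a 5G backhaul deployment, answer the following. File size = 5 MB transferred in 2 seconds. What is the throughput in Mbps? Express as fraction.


Given: file = 5 MB, time = 2 s
File in Mb = 5 * 8 = 40 Mb
Throughput = 40 / 2 Mbps
Throughput = 20 Mbps

20


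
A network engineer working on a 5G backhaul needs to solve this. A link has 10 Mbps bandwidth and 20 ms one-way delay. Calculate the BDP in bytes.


Given: bandwidth = 10 Mbps, delay = 20 ms
BDP in bits = 10 * 10^6 * 20 / 1000
BDP in bits = 200000
BDP in bytes = 200000 / 8 = 25000

25000


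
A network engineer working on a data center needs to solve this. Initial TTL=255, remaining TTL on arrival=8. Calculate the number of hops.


Given: initial TTL = 255, received TTL = 8
Hops = initial TTL - received TTL
Hops = 255 - 8 = 247

247


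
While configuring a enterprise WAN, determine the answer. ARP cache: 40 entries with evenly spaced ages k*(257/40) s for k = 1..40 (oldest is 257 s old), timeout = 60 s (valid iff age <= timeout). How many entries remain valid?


Ages are k * 257/40 s for k = 1..40 (spacing = 6.4250 s).
Entry k is valid iff k * 257/40 <= 60 iff k <= 40 * 60 / 257 = 9.3385
n_valid = floor(9.3385) = 9
(n_stale = 40 - 9 = 31)

9


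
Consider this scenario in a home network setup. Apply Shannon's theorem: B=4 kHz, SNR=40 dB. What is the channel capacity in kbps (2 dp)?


Given: B = 4 kHz, SNR = 40 dB
SNR linear = 10^(40/10) = 10000
1 + SNR = 10001
log2(10001) = 13.2878566418
C = 4 * 1000 * 13.2878566418 = 53151.4266 bps
C = 53.151427 kbps -> 53.15 kbps (2 dp)

53.15


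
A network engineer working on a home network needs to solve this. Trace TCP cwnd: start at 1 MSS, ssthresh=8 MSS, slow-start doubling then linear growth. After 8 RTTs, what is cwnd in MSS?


RTT 0: cwnd = 1 MSS (initial)
RTT 1: cwnd = 2 MSS (slow start, doubled)
RTT 2: cwnd = 4 MSS (slow start, doubled)
RTT 3: cwnd = 8 MSS (slow start, doubled)
RTT 4: cwnd = 9 MSS (congestion avoidance, +1)
RTT 5: cwnd = 10 MSS (congestion avoidance, +1)
RTT 6: cwnd = 11 MSS (congestion avoidance, +1)
RTT 7: cwnd = 12 MSS (congestion avoidance, +1)
RTT 8: cwnd = 13 MSS (congestion avoidance, +1)

13


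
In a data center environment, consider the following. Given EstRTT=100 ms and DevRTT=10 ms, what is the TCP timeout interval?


Given: EstRTT = 100 ms, DevRTT = 10 ms
Timeout = EstRTT + 4 * DevRTT
4 * DevRTT = 4 * 10 = 40
Timeout = 100 + 40 = 140 ms

140


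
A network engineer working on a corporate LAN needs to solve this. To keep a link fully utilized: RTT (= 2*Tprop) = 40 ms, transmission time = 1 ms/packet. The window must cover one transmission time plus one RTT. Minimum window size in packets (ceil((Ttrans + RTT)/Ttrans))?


Given: Ttrans = 1 ms, RTT = 40 ms (= 2 * Tprop, Tprop = 20 ms)
Time until first ACK returns = Ttrans + RTT = 1 + 40 = 41 ms
Need W * Ttrans >= Ttrans + RTT  ->  W >= (Ttrans + RTT) / Ttrans
(Ttrans + RTT) / Ttrans = 41 / 1 = 41
W_min = ceil(41) = 41

41


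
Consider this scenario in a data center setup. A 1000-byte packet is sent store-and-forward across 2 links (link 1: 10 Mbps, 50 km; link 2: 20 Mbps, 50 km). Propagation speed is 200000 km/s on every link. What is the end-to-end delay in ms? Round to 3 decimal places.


Packet = 1000 bytes = 8000 bits. Store-and-forward: sum (t_trans + t_prop) per link.
Link 1: t_trans = 8000/(10*10^6) s = 0.8000 ms; t_prop = 50/200000 s = 0.2500 ms; subtotal = 1.0500 ms
Link 2: t_trans = 8000/(20*10^6) s = 0.4000 ms; t_prop = 50/200000 s = 0.2500 ms; subtotal = 0.6500 ms
End-to-end = 1.0500 + 0.6500 = 1.7000 ms -> 1.700 ms (3 dp)

1.700


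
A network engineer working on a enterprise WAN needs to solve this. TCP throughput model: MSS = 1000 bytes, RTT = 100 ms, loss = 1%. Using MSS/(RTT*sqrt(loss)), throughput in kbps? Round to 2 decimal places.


Given: MSS = 1000 bytes, RTT = 100 ms, loss = 1%
RTT in seconds = 100 / 1000 = 0.1
Loss rate = 1% = 0.01
sqrt(loss) = sqrt(0.01) = 0.1
Throughput (bytes/s) = 1000 / (0.1 * 0.1) = 100000.0000
Throughput (kbps) = 100000.0000 * 8 / 1000 = 800.000000 -> 800.00 kbps (2 dp)

800.00


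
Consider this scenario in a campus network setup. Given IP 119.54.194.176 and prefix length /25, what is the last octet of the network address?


Given: IP = 119.54.194.176, prefix = /25
Subnet mask = 255.255.255.128
Last octet of IP: 176
Last octet of mask: 128
Network last octet = 176 AND 128 = 128

128


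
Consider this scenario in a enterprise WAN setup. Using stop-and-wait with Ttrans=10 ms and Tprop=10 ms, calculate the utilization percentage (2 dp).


Given: Ttrans = 10 ms, Tprop = 10 ms
RTT = 2 * Tprop = 2 * 10 = 20 ms
U = Ttrans / (Ttrans + RTT)
U = 10 / (10 + 20)
U = 10 / 30 = 0.333333
U% = 33.33%

33.33


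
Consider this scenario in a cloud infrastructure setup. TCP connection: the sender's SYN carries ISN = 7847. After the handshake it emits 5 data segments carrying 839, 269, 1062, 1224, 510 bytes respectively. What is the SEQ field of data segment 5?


The SYN occupies sequence number ISN = 7847, so the first data byte is ISN + 1 = 7848.
SEQ of data segment i = (ISN + 1) + sum of payload sizes of segments 1..i-1.
Segment 1: SEQ = 7848, payload = 839 bytes
Segment 2: SEQ = 8687, payload = 269 bytes
Segment 3: SEQ = 8956, payload = 1062 bytes
Segment 4: SEQ = 10018, payload = 1224 bytes
Segment 5: SEQ = 11242, payload = 510 bytes
SEQ of segment 5 = 7848 + 839 + 269 + 1062 + 1224 = 11242

11242


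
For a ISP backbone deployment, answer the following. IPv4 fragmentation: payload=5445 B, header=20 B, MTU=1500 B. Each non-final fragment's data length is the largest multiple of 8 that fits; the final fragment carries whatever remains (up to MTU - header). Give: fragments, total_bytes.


Max data per non-final fragment = floor((MTU - header)/8)*8 = floor((1500 - 20)/8)*8 = floor(1480/8)*8 = 1480 B
Final fragment needs no 8-byte alignment: it can carry up to MTU - header = 1480 B
Non-final fragments needed = ceil((payload - 1480) / 1480) = ceil(3965/1480) = ceil(2.6791) = 3
Number of fragments = 3 + 1 = 4
Fragment sizes (data): 3 * 1480 B + 1005 B (last, 1005 <= 1480 OK)
Total bytes sent = payload + n_frags * header = 5445 + 4*20 = 5445 + 80 = 5525 B

4, 5525


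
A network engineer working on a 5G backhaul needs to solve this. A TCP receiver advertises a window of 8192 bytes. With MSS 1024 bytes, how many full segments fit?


Given: RWND = 8192 bytes, MSS = 1024 bytes
Full segments = floor(RWND / MSS)
Full segments = floor(8192 / 1024)
Full segments = floor(8.0) = 8

8


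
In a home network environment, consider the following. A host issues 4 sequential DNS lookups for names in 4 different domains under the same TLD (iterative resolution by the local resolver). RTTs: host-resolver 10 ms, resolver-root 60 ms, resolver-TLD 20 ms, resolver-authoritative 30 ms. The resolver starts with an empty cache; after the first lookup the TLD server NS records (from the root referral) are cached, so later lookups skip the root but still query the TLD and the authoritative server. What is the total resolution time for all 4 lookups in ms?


Lookup 1 (cold cache): local + root + TLD + auth = 10 + 60 + 20 + 30 = 120 ms
Lookups 2..4 (TLD NS cached -> skip root; new domain -> still ask TLD and auth): local + TLD + auth = 10 + 20 + 30 = 60 ms each
Remaining 3 lookups: 3 * 60 = 180 ms
Total = 120 + 180 = 300 ms

300


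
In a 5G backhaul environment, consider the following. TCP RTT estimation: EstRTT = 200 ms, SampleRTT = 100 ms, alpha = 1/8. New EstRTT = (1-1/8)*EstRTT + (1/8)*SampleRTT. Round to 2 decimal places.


Given: EstRTT = 200 ms, SampleRTT = 100 ms, alpha = 1/8
New EstRTT = (1 - alpha) * EstRTT + alpha * SampleRTT
(7/8) * 200 = 175
(1/8) * 100 = 12.5
New EstRTT = 175 + 12.5 = 187.5 ms -> 187.50 ms (2 dp)

187.50


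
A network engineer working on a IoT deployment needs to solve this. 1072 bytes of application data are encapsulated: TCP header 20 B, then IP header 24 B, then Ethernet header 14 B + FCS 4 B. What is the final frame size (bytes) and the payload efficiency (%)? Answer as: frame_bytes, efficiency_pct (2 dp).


TCP segment = 1072 + 20 = 1092 B
IP packet = 1092 + 24 = 1116 B
Ethernet frame = 1116 + 14 + 4 = 1134 B
Efficiency = app / frame = 1072 / 1134 = 0.945326 = 94.5326% -> 94.53% (2 dp)

1134, 94.53


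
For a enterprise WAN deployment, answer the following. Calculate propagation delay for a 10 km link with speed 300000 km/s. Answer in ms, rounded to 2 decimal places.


Given: distance = 10 km, speed = 300000 km/s
Delay = distance / speed = 10 / 300000 seconds
Delay in ms = 10 * 1000 / 300000
Delay = 0.0333 ms
Rounded to 2 dp = 0.03 ms

0.03


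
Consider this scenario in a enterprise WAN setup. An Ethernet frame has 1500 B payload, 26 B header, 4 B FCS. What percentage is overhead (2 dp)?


Given: payload = 1500 B, header = 26 B, trailer = 4 B
Overhead bytes = header + trailer = 26 + 4 = 30
Total frame = payload + overhead = 1500 + 30 = 1530
Overhead % = 30 / 1530 * 100 = 1.9608% -> 1.96% (2 dp)

1.96


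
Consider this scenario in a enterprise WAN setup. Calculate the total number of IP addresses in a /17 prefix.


Given: CIDR prefix /17
Host bits = 32 - 17 = 15
Total addresses = 2^15 = 32768

32768


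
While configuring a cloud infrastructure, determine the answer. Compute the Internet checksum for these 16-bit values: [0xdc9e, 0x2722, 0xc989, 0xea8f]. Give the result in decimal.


Given words: [0xdc9e, 0x2722, 0xc989, 0xea8f]
Step 1: Sum all words
Raw sum = 56478 + 10018 + 51593 + 60047 = 178136
Step 2: Fold carry: (47064 + 2) = 47066
One's complement = ~47066 & 0xFFFF = 18469

18469


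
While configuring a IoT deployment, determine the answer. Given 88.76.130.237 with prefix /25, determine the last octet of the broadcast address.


Given: IP = 88.76.130.237, prefix = /25
Host bits = 32 - 25 = 7
Network last octet = 237 AND mask = 128
Host part size = 2^7 - 1 = 127
Broadcast last octet = 128 OR 127 = 255

255


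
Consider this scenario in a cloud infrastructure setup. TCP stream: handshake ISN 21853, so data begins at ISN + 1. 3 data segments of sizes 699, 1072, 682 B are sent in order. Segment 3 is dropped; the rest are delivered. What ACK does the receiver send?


SYN uses sequence number 21853; first data byte = ISN + 1 = 21854.
Segment 1: SEQ = 21854, len = 699 B, covers [21854, 22552]
Segment 2: SEQ = 22553, len = 1072 B, covers [22553, 23624]
Segment 3: SEQ = 23625, len = 682 B, covers [23625, 24306] [LOST]
In-order data received: bytes [21854, 23624] (segments 1..2).
Segment 3 missing -> gap begins at byte 23625.
Cumulative ACK = next expected in-order byte = 21854 + 699 + 1072 = 23625

23625


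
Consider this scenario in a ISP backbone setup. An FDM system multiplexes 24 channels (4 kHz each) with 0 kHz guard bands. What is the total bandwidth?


Given: 24 channels, 4 kHz each, guard = 0 kHz
Channel bandwidth = 24 * 4 = 96 kHz
Guard bands = 23 gaps * 0 kHz = 0 kHz
Total = 96 + 0 = 96 kHz

96


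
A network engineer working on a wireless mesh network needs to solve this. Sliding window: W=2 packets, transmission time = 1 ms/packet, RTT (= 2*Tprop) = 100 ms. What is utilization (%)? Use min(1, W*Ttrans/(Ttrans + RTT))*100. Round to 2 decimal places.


Given: W = 2, Ttrans = 1 ms, RTT = 100 ms (= 2 * Tprop, Tprop = 50 ms)
Cycle time = Ttrans + RTT = 1 + 100 = 101 ms (first packet sent until its ACK returns)
W * Ttrans = 2 * 1 = 2 ms of sending per cycle
W * Ttrans / (Ttrans + RTT) = 2 / 101 = 0.019802
U = min(1, 0.019802) = 0.019802
U% = 1.98%

1.98


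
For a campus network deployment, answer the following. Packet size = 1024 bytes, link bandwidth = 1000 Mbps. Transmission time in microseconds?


Given: packet = 1024 bytes, bandwidth = 1000 Mbps
Packet in bits = 1024 * 8 = 8192 bits
Bandwidth = 1000 * 10^6 = 1000000000 bps
Time = 8192 / 1000000000 seconds
Time in us = 8192 * 10^6 / 1000000000 = 8.192

8.192


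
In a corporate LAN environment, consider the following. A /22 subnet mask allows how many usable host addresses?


Given: subnet mask /22
Host bits = 32 - 22 = 10
Total addresses = 2^10 = 1024
Usable hosts = 1024 - 2 (network + broadcast) = 1022

1022


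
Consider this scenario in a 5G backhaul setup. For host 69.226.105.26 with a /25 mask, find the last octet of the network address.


Given: IP = 69.226.105.26, prefix = /25
Subnet mask = 255.255.255.128
Last octet of IP: 26
Last octet of mask: 128
Network last octet = 26 AND 128 = 0

0


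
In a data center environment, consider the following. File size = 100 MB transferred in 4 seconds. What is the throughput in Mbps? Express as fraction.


Given: file = 100 MB, time = 4 s
File in Mb = 100 * 8 = 800 Mb
Throughput = 800 / 4 Mbps
Throughput = 200 Mbps

200


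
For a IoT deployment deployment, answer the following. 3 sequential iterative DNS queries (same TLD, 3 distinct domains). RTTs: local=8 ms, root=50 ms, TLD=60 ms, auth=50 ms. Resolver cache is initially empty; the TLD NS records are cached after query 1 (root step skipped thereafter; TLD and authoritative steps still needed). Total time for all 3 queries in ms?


Lookup 1 (cold cache): local + root + TLD + auth = 8 + 50 + 60 + 50 = 168 ms
Lookups 2..3 (TLD NS cached -> skip root; new domain -> still ask TLD and auth): local + TLD + auth = 8 + 60 + 50 = 118 ms each
Remaining 2 lookups: 2 * 118 = 236 ms
Total = 168 + 236 = 404 ms

404


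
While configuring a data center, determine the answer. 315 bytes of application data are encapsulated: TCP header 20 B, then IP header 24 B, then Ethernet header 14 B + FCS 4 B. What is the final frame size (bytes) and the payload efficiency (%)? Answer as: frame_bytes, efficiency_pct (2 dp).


TCP segment = 315 + 20 = 335 B
IP packet = 335 + 24 = 359 B
Ethernet frame = 359 + 14 + 4 = 377 B
Efficiency = app / frame = 315 / 377 = 0.835544 = 83.5544% -> 83.55% (2 dp)

377, 83.55


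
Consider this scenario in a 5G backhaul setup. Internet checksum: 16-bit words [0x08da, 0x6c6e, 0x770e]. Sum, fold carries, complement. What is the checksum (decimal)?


Given words: [0x08da, 0x6c6e, 0x770e]
Step 1: Sum all words
Raw sum = 2266 + 27758 + 30478 = 60502
One's complement = ~60502 & 0xFFFF = 5033

5033


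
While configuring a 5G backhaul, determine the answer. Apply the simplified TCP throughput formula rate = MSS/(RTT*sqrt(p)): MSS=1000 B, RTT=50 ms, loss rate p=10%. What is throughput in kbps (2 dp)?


Given: MSS = 1000 bytes, RTT = 50 ms, loss = 10%
RTT in seconds = 50 / 1000 = 0.05
Loss rate = 10% = 0.1
sqrt(loss) = sqrt(0.1) = 0.316227766017
Throughput (bytes/s) = 1000 / (0.05 * 0.316227766017) = 63245.5532
Throughput (kbps) = 63245.5532 * 8 / 1000 = 505.964426 -> 505.96 kbps (2 dp)

505.96


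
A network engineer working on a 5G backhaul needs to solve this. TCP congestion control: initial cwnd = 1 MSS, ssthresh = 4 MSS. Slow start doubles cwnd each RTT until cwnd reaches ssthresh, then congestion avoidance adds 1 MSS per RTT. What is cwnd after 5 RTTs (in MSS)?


RTT 0: cwnd = 1 MSS (initial)
RTT 1: cwnd = 2 MSS (slow start, doubled)
RTT 2: cwnd = 4 MSS (slow start, doubled)
RTT 3: cwnd = 5 MSS (congestion avoidance, +1)
RTT 4: cwnd = 6 MSS (congestion avoidance, +1)
RTT 5: cwnd = 7 MSS (congestion avoidance, +1)

7
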